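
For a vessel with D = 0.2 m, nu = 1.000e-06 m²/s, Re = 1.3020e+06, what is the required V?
Formula: Re = \frac{V D}{\nu}
Substituting knowns: 1.3020e+06 = V·0.2/1.000e-06
Solving for V: V = 1.3020e+06·1.000e-06/0.2 = 6.51 m/s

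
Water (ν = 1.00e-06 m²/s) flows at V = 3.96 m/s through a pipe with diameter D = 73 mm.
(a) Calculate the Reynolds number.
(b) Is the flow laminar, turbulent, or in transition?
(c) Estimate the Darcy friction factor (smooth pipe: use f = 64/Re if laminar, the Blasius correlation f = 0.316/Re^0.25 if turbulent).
(a) Re = V·D/ν = 3.96·0.073/1.00e-06 = 289080
(b) Flow regime: turbulent (Re > 4000)
(c) Friction factor: f = 0.316/Re^0.25 = 0.316/289080^0.25 = 0.01363 (Blasius is strictly valid for Re ≲ 1e5; used here as the smooth-pipe estimate the problem specifies)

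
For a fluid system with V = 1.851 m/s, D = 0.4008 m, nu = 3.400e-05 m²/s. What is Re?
Formula: Re = \frac{V D}{\nu}
Re = 1.851·0.4008/3.400e-05 = 21820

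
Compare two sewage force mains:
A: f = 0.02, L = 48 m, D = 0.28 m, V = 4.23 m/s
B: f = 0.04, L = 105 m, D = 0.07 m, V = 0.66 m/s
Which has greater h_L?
h_L(A) = 3.127 m, h_L(B) = 1.332 m. Answer: A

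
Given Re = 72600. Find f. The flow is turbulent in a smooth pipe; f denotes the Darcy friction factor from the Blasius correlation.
Formula: f = \frac{0.316}{Re^{0.25}}
f = 0.316/72600^0.25 = 0.01925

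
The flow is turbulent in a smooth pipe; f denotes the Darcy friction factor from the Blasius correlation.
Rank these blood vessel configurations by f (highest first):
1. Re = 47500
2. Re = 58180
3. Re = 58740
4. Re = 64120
Case 1: f = 0.0214
Case 2: f = 0.02035
Case 3: f = 0.0203
Case 4: f = 0.01986
Ranking (highest first): 1, 2, 3, 4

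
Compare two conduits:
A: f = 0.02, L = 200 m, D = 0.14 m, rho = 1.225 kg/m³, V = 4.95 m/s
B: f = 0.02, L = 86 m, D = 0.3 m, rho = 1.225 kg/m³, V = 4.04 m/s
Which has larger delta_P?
delta_P(A) = 0.4288 kPa, delta_P(B) = 0.05732 kPa. Answer: A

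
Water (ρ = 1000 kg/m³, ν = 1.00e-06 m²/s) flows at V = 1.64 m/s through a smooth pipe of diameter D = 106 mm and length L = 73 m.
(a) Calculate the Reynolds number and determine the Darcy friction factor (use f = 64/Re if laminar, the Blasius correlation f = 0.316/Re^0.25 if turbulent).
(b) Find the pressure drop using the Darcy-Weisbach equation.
(a) Re = V·D/ν = 1.64·0.106/1.00e-06 = 173840 → turbulent (Re > 4000); f = 0.316/Re^0.25 = 0.316/173840^0.25 = 0.015476 (Blasius is strictly valid for Re ≲ 1e5; used here as the smooth-pipe estimate the problem specifies)
(b) Darcy-Weisbach: ΔP = f·(L/D)·½ρV²/1000 = 0.015476·(73/0.106)·½·1000·1.64²/1000 = 14.33 kPa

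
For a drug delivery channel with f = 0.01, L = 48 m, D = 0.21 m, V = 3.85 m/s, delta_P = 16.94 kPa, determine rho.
Formula: \Delta P = f \frac{L}{D} \frac{\rho V^2}{2}
Substituting knowns: 16.94 = 0.01·(48/0.21)·0.5·rho·3.85²/1000
Solving for rho: rho = (16.94·1000)/(0.01·(48/0.21)·0.5·3.85²) = 1000 kg/m³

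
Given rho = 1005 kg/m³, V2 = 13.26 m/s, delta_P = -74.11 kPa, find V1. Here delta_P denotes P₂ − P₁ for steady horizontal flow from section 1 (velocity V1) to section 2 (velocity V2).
Formula: \Delta P = \frac{1}{2} \rho (V_1^2 - V_2^2)
Substituting knowns: -74.11 = 0.5·1005·(V1² − 13.26²)/1000
Solving for V1: V1 = √(13.26² + 2·(-74.11·1000)/1005) = 5.324 m/s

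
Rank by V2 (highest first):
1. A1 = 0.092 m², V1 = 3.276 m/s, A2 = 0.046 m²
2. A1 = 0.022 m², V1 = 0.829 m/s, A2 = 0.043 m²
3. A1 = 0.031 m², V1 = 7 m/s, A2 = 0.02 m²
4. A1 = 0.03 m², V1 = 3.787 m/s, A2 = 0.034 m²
Case 1: V2 = 6.552 m/s
Case 2: V2 = 0.4241 m/s
Case 3: V2 = 10.85 m/s
Case 4: V2 = 3.341 m/s
Ranking (highest first): 3, 1, 4, 2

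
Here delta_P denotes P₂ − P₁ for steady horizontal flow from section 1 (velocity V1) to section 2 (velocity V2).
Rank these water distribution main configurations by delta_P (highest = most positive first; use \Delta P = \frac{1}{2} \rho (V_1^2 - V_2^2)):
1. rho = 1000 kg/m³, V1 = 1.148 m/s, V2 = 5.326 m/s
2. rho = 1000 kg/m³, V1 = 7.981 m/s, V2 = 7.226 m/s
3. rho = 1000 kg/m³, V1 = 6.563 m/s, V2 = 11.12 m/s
Case 1: delta_P = -13.52 kPa
Case 2: delta_P = 5.741 kPa
Case 3: delta_P = -40.29 kPa
Ranking (highest first): 2, 1, 3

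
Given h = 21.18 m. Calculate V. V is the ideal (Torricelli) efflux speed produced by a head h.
Formula: V = \sqrt{2 g h}
V = √(2·9.81·21.18) = 20.39 m/s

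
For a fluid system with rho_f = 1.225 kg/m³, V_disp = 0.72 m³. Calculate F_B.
Formula: F_B = \rho_f g V_{disp}
F_B = 1.225·9.81·0.72 = 8.652 N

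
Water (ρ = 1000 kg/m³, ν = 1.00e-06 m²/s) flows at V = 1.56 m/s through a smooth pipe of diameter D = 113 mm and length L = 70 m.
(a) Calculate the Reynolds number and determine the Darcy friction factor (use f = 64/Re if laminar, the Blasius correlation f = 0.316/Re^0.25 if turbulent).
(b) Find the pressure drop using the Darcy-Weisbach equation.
(a) Re = V·D/ν = 1.56·0.113/1.00e-06 = 176280 → turbulent (Re > 4000); f = 0.316/Re^0.25 = 0.316/176280^0.25 = 0.015422 (Blasius is strictly valid for Re ≲ 1e5; used here as the smooth-pipe estimate the problem specifies)
(b) Darcy-Weisbach: ΔP = f·(L/D)·½ρV²/1000 = 0.015422·(70/0.113)·½·1000·1.56²/1000 = 11.62 kPa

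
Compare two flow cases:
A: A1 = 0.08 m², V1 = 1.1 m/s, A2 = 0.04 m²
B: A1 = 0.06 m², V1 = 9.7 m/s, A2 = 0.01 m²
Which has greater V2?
V2(A) = 2.2 m/s, V2(B) = 58.2 m/s. Answer: B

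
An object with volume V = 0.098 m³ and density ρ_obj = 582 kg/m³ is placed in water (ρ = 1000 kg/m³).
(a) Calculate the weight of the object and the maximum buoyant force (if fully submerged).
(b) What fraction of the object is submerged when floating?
(a) W=rho_obj*g*V=582*9.81*0.098=559.5 N; F_B(max)=rho*g*V=1000*9.81*0.098=961.4 N
(b) Floating fraction=rho_obj/rho=582/1000=0.582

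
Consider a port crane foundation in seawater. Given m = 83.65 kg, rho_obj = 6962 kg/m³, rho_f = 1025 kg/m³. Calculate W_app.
Formula: W_{app} = mg\left(1 - \frac{\rho_f}{\rho_{obj}}\right)
W_app = 83.65·9.81·(1 − 1025/6962) = 699.8 N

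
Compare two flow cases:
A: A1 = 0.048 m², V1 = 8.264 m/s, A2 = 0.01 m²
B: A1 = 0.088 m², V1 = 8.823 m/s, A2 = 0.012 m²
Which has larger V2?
V2(A) = 39.67 m/s, V2(B) = 64.7 m/s. Answer: B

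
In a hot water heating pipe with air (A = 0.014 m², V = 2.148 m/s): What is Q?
Formula: Q = A V
Q = 0.014·2.148·1000 = 30.07 L/s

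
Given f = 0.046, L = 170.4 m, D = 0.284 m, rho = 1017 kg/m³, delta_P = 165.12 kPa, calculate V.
Formula: \Delta P = f \frac{L}{D} \frac{\rho V^2}{2}
Substituting knowns: 165.12 = 0.046·(170.4/0.284)·0.5·1017·V²/1000
Solving for V: V = √((165.12·1000)/(0.046·(170.4/0.284)·0.5·1017)) = 3.43 m/s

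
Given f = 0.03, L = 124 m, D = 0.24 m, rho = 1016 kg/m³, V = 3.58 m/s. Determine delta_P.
Formula: \Delta P = f \frac{L}{D} \frac{\rho V^2}{2}
delta_P = 0.03·(124/0.24)·0.5·1016·3.58²/1000 = 100.9 kPa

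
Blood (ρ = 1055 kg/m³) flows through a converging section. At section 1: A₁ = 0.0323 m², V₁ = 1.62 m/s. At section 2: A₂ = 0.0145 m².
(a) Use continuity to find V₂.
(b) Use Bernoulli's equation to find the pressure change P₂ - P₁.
(a) Continuity: A₁V₁=A₂V₂ -> V₂=A₁V₁/A₂=0.0323*1.62/0.0145=3.61 m/s
(b) Bernoulli: P₂-P₁=0.5*rho*(V₁^2-V₂^2)/1000=0.5*1055*(1.62^2-3.61^2)/1000=-5.49 kPa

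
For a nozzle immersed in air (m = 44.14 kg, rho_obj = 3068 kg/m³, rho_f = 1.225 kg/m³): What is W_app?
Formula: W_{app} = mg\left(1 - \frac{\rho_f}{\rho_{obj}}\right)
W_app = 44.14·9.81·(1 − 1.225/3068) = 432.8 N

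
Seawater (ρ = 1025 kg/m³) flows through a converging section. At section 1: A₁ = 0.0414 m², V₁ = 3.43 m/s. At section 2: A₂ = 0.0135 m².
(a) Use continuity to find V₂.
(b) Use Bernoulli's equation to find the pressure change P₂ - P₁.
(a) Continuity: A₁V₁=A₂V₂ -> V₂=A₁V₁/A₂=0.0414*3.43/0.0135=10.52 m/s
(b) Bernoulli: P₂-P₁=0.5*rho*(V₁^2-V₂^2)/1000=0.5*1025*(3.43^2-10.52^2)/1000=-50.69 kPa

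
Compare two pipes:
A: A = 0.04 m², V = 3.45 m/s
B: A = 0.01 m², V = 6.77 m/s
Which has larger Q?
Q(A) = 138 L/s, Q(B) = 67.7 L/s. Answer: A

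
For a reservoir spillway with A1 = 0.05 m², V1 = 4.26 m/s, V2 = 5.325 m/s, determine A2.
Formula: V_2 = \frac{A_1 V_1}{A_2}
Substituting knowns: 5.325 = 0.05·4.26/A2
Solving for A2: A2 = 0.05·4.26/5.325 = 0.04 m²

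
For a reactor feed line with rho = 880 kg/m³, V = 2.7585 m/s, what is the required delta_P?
Formula: V = \sqrt{\frac{2 \Delta P}{\rho}}
Substituting knowns: 2.7585 = √(2·(delta_P·1000)/880)
Solving for delta_P: delta_P = 2.7585²·880/2/1000 = 3.348 kPa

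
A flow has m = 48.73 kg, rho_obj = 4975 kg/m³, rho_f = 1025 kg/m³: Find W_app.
Formula: W_{app} = mg\left(1 - \frac{\rho_f}{\rho_{obj}}\right)
W_app = 48.73·9.81·(1 − 1025/4975) = 379.6 N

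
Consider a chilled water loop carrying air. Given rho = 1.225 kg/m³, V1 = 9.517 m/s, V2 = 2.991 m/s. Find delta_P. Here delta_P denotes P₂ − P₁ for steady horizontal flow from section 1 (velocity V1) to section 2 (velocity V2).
Formula: \Delta P = \frac{1}{2} \rho (V_1^2 - V_2^2)
delta_P = 0.5·1.225·(9.517² − 2.991²)/1000 = 0.05 kPa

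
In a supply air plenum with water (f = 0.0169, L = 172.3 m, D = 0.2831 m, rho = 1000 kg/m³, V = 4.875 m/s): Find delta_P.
Formula: \Delta P = f \frac{L}{D} \frac{\rho V^2}{2}
delta_P = 0.0169·(172.3/0.2831)·0.5·1000·4.875²/1000 = 122.2 kPa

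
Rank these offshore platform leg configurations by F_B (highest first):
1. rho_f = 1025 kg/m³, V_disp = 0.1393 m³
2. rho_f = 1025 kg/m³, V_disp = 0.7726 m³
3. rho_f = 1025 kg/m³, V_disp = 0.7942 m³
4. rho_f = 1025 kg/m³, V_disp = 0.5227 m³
Case 1: F_B = 1401 N
Case 2: F_B = 7769 N
Case 3: F_B = 7986 N
Case 4: F_B = 5256 N
Ranking (highest first): 3, 2, 4, 1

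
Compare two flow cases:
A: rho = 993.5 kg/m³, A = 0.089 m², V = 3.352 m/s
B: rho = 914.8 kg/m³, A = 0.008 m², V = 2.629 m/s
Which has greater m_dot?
m_dot(A) = 296.4 kg/s, m_dot(B) = 19.24 kg/s. Answer: A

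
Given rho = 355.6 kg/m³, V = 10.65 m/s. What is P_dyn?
Formula: P_{dyn} = \frac{1}{2} \rho V^2
P_dyn = 0.5·355.6·10.65²/1000 = 20.17 kPa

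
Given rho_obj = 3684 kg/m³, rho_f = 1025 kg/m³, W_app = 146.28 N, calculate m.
Formula: W_{app} = mg\left(1 - \frac{\rho_f}{\rho_{obj}}\right)
Substituting knowns: 146.28 = m·9.81·(1 − 1025/3684)
Solving for m: m = 146.28/(9.81·(1 − 1025/3684)) = 20.66 kg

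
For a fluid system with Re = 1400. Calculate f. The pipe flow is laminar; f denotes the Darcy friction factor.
Formula: f = \frac{64}{Re}
f = 64/1400 = 0.04571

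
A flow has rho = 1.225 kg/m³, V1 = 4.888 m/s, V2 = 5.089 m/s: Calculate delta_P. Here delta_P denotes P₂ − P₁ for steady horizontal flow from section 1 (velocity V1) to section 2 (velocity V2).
Formula: \Delta P = \frac{1}{2} \rho (V_1^2 - V_2^2)
delta_P = 0.5·1.225·(4.888² − 5.089²)/1000 = -0.001228 kPa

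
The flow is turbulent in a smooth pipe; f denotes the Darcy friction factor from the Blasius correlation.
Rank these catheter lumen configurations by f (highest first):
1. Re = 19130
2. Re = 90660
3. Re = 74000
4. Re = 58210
Case 1: f = 0.02687
Case 2: f = 0.01821
Case 3: f = 0.01916
Case 4: f = 0.02034
Ranking (highest first): 1, 4, 3, 2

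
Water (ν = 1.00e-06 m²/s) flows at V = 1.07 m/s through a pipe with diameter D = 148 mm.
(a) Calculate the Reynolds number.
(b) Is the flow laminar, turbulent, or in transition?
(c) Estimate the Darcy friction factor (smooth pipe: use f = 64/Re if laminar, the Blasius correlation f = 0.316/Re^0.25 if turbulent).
(a) Re = V·D/ν = 1.07·0.148/1.00e-06 = 158360
(b) Flow regime: turbulent (Re > 4000)
(c) Friction factor: f = 0.316/Re^0.25 = 0.316/158360^0.25 = 0.01584 (Blasius is strictly valid for Re ≲ 1e5; used here as the smooth-pipe estimate the problem specifies)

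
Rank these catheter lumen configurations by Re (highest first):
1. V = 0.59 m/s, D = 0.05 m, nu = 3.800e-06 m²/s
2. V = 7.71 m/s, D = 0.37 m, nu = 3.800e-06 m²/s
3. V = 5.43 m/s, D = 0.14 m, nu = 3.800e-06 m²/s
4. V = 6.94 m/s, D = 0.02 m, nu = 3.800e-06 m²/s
Case 1: Re = 7763
Case 2: Re = 750711
Case 3: Re = 200053
Case 4: Re = 36526
Ranking (highest first): 2, 3, 4, 1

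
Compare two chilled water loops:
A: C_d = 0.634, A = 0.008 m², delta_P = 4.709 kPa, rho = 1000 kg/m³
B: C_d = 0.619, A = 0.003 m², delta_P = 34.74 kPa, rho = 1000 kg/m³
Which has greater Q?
Q(A) = 15.57 L/s, Q(B) = 15.48 L/s. Answer: A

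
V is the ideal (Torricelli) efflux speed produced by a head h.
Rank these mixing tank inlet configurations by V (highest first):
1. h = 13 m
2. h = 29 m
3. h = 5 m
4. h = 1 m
Case 1: V = 15.97 m/s
Case 2: V = 23.85 m/s
Case 3: V = 9.905 m/s
Case 4: V = 4.429 m/s
Ranking (highest first): 2, 1, 3, 4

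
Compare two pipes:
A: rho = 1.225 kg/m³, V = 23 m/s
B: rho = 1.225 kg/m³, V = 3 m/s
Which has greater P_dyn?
P_dyn(A) = 0.324 kPa, P_dyn(B) = 0.005513 kPa. Answer: A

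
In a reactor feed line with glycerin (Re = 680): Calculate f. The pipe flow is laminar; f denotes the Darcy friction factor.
Formula: f = \frac{64}{Re}
f = 64/680 = 0.09412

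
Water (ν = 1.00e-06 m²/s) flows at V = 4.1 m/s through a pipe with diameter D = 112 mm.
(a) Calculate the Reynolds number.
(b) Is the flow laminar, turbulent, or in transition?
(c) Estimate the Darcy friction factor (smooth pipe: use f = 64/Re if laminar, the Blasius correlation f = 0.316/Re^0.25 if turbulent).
(a) Re = V·D/ν = 4.1·0.112/1.00e-06 = 459200
(b) Flow regime: turbulent (Re > 4000)
(c) Friction factor: f = 0.316/Re^0.25 = 0.316/459200^0.25 = 0.01214 (Blasius is strictly valid for Re ≲ 1e5; used here as the smooth-pipe estimate the problem specifies)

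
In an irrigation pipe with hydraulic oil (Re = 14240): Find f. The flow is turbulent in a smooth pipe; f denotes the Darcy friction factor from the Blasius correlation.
Formula: f = \frac{0.316}{Re^{0.25}}
f = 0.316/14240^0.25 = 0.02893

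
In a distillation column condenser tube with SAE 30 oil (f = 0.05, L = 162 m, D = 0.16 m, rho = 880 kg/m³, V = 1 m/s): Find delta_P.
Formula: \Delta P = f \frac{L}{D} \frac{\rho V^2}{2}
delta_P = 0.05·(162/0.16)·0.5·880·1²/1000 = 22.27 kPa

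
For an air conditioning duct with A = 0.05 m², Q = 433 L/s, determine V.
Formula: Q = A V
Substituting knowns: 433 = 0.05·V·1000
Solving for V: V = (433/1000)/0.05 = 8.66 m/s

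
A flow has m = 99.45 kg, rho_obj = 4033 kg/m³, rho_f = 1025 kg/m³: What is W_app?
Formula: W_{app} = mg\left(1 - \frac{\rho_f}{\rho_{obj}}\right)
W_app = 99.45·9.81·(1 − 1025/4033) = 727.7 N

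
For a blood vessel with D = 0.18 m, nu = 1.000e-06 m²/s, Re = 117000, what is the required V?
Formula: Re = \frac{V D}{\nu}
Substituting knowns: 117000 = V·0.18/1.000e-06
Solving for V: V = 117000·1.000e-06/0.18 = 0.65 m/s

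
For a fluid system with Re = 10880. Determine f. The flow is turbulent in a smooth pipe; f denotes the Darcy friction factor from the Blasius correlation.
Formula: f = \frac{0.316}{Re^{0.25}}
f = 0.316/10880^0.25 = 0.03094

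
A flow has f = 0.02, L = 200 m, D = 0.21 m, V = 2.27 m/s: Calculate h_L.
Formula: h_L = f \frac{L}{D} \frac{V^2}{2g}
h_L = 0.02·(200/0.21)·2.27²/(2·9.81) = 5.003 m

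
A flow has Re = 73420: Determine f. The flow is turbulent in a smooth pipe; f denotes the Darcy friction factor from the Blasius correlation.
Formula: f = \frac{0.316}{Re^{0.25}}
f = 0.316/73420^0.25 = 0.0192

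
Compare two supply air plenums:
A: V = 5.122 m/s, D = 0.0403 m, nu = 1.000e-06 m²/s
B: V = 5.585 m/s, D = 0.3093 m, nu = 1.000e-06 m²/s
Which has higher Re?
Re(A) = 206417, Re(B) = 1.727e+06. Answer: B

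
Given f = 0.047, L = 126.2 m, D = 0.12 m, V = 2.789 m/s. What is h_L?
Formula: h_L = f \frac{L}{D} \frac{V^2}{2g}
h_L = 0.047·(126.2/0.12)·2.789²/(2·9.81) = 19.6 m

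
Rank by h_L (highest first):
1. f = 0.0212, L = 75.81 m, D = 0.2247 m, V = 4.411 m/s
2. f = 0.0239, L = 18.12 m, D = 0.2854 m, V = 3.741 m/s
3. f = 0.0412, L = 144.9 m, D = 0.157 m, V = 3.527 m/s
Case 1: h_L = 7.093 m
Case 2: h_L = 1.082 m
Case 3: h_L = 24.11 m
Ranking (highest first): 3, 1, 2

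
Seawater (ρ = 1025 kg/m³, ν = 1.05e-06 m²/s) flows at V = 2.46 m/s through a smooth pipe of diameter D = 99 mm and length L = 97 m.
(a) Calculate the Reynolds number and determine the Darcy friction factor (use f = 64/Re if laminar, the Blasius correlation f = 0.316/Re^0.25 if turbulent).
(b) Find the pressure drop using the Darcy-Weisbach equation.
(a) Re = V·D/ν = 2.46·0.099/1.05e-06 = 231940 → turbulent (Re > 4000); f = 0.316/Re^0.25 = 0.316/231940^0.25 = 0.014399 (Blasius is strictly valid for Re ≲ 1e5; used here as the smooth-pipe estimate the problem specifies)
(b) Darcy-Weisbach: ΔP = f·(L/D)·½ρV²/1000 = 0.014399·(97/0.099)·½·1025·2.46²/1000 = 43.76 kPa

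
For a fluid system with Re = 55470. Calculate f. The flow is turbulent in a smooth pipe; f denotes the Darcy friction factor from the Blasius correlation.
Formula: f = \frac{0.316}{Re^{0.25}}
f = 0.316/55470^0.25 = 0.02059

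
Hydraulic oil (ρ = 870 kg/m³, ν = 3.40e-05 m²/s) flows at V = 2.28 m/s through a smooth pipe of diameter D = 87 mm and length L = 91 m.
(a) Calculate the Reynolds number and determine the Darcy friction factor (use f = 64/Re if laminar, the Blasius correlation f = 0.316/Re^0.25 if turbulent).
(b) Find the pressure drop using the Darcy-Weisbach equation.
(a) Re = V·D/ν = 2.28·0.087/3.40e-05 = 5834.1 → turbulent (Re > 4000); f = 0.316/Re^0.25 = 0.316/5834.1^0.25 = 0.036157
(b) Darcy-Weisbach: ΔP = f·(L/D)·½ρV²/1000 = 0.036157·(91/0.087)·½·870·2.28²/1000 = 85.52 kPa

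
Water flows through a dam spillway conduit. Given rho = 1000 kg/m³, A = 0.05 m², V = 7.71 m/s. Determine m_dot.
Formula: \dot{m} = \rho A V
m_dot = 1000·0.05·7.71 = 385.5 kg/s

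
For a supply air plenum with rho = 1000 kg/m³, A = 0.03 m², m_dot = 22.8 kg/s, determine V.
Formula: \dot{m} = \rho A V
Substituting knowns: 22.8 = 1000·0.03·V
Solving for V: V = 22.8/(1000·0.03) = 0.76 m/s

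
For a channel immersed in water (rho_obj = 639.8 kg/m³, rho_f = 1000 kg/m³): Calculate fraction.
Formula: f_{sub} = \frac{\rho_{obj}}{\rho_f}
fraction = 639.8/1000 = 0.6398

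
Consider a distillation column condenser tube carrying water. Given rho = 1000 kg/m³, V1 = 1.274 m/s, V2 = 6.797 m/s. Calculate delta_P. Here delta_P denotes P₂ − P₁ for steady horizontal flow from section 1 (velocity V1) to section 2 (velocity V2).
Formula: \Delta P = \frac{1}{2} \rho (V_1^2 - V_2^2)
delta_P = 0.5·1000·(1.274² − 6.797²)/1000 = -22.29 kPa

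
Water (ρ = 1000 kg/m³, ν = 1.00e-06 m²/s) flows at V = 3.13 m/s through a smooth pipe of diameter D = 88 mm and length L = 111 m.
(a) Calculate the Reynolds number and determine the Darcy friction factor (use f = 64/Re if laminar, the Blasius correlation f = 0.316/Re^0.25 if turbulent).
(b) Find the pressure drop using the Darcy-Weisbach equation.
(a) Re = V·D/ν = 3.13·0.088/1.00e-06 = 275440 → turbulent (Re > 4000); f = 0.316/Re^0.25 = 0.316/275440^0.25 = 0.013794 (Blasius is strictly valid for Re ≲ 1e5; used here as the smooth-pipe estimate the problem specifies)
(b) Darcy-Weisbach: ΔP = f·(L/D)·½ρV²/1000 = 0.013794·(111/0.088)·½·1000·3.13²/1000 = 85.23 kPa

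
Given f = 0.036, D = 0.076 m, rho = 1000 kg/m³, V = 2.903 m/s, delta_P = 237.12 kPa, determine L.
Formula: \Delta P = f \frac{L}{D} \frac{\rho V^2}{2}
Substituting knowns: 237.12 = 0.036·(L/0.076)·0.5·1000·2.903²/1000
Solving for L: L = (237.12·1000)·0.076/(0.036·0.5·1000·2.903²) = 118.8 m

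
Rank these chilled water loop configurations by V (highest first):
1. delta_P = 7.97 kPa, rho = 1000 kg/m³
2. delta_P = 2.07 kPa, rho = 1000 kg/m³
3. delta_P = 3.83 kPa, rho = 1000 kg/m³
Case 1: V = 3.992 m/s
Case 2: V = 2.035 m/s
Case 3: V = 2.768 m/s
Ranking (highest first): 1, 3, 2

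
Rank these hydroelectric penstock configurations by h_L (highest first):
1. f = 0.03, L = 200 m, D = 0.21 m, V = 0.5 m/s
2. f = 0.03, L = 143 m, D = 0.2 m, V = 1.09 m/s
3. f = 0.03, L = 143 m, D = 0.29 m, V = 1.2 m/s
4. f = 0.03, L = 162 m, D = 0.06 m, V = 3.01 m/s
Case 1: h_L = 0.3641 m
Case 2: h_L = 1.299 m
Case 3: h_L = 1.086 m
Case 4: h_L = 37.4 m
Ranking (highest first): 4, 2, 3, 1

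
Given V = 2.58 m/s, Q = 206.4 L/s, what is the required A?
Formula: Q = A V
Substituting knowns: 206.4 = A·2.58·1000
Solving for A: A = (206.4/1000)/2.58 = 0.08 m²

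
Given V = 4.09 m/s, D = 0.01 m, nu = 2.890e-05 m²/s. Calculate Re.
Formula: Re = \frac{V D}{\nu}
Re = 4.09·0.01/2.890e-05 = 1415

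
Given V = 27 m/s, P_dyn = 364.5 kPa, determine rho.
Formula: P_{dyn} = \frac{1}{2} \rho V^2
Substituting knowns: 364.5 = 0.5·rho·27²/1000
Solving for rho: rho = 2·(364.5·1000)/27² = 1000 kg/m³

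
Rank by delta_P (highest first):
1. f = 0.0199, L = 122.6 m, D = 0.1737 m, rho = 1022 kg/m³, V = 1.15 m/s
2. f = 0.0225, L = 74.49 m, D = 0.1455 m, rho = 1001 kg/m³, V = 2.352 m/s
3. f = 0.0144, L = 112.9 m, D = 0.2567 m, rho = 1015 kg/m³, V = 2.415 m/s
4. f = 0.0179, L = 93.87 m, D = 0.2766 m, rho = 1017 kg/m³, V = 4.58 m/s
Case 1: delta_P = 9.492 kPa
Case 2: delta_P = 31.89 kPa
Case 3: delta_P = 18.75 kPa
Case 4: delta_P = 64.8 kPa
Ranking (highest first): 4, 2, 3, 1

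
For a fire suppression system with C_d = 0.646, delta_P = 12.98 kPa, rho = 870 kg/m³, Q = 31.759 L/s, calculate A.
Formula: Q = C_d A \sqrt{\frac{2 \Delta P}{\rho}}
Substituting knowns: 31.759 = 0.646·A·√(2·(12.98·1000)/870)·1000
Solving for A: A = (31.759/1000)/(0.646·√(2·(12.98·1000)/870)) = 0.009 m²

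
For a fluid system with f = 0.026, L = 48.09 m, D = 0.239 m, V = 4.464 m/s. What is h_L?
Formula: h_L = f \frac{L}{D} \frac{V^2}{2g}
h_L = 0.026·(48.09/0.239)·4.464²/(2·9.81) = 5.313 m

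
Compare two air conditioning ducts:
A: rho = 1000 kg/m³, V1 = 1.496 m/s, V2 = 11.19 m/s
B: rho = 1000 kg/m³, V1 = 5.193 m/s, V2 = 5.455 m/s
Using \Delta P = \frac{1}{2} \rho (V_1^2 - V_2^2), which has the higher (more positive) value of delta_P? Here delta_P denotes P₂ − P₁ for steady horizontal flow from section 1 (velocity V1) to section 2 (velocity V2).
delta_P(A) = -61.49 kPa, delta_P(B) = -1.395 kPa. Answer: B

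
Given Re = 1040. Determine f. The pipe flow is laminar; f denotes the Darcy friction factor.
Formula: f = \frac{64}{Re}
f = 64/1040 = 0.06154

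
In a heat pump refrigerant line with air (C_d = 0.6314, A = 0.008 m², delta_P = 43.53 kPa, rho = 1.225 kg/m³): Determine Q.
Formula: Q = C_d A \sqrt{\frac{2 \Delta P}{\rho}}
Q = 0.6314·0.008·√(2·(43.53·1000)/1.225)·1000 = 1347 L/s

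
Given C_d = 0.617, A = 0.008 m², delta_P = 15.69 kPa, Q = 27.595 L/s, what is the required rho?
Formula: Q = C_d A \sqrt{\frac{2 \Delta P}{\rho}}
Substituting knowns: 27.595 = 0.617·0.008·√(2·(15.69·1000)/rho)·1000
Solving for rho: rho = 2·(15.69·1000)/((27.595/1000)/(0.617·0.008))² = 1004 kg/m³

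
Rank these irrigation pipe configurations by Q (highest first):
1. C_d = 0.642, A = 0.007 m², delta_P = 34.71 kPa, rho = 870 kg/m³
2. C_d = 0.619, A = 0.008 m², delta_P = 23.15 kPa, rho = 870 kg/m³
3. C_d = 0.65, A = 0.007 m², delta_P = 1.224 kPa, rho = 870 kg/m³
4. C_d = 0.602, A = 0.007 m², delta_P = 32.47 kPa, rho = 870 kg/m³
Case 1: Q = 40.14 L/s
Case 2: Q = 36.13 L/s
Case 3: Q = 7.632 L/s
Case 4: Q = 36.41 L/s
Ranking (highest first): 1, 4, 2, 3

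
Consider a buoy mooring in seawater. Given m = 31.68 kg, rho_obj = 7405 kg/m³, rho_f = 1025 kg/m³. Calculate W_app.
Formula: W_{app} = mg\left(1 - \frac{\rho_f}{\rho_{obj}}\right)
W_app = 31.68·9.81·(1 − 1025/7405) = 267.8 N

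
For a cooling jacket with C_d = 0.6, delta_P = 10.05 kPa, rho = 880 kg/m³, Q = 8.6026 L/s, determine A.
Formula: Q = C_d A \sqrt{\frac{2 \Delta P}{\rho}}
Substituting knowns: 8.6026 = 0.6·A·√(2·(10.05·1000)/880)·1000
Solving for A: A = (8.6026/1000)/(0.6·√(2·(10.05·1000)/880)) = 0.003 m²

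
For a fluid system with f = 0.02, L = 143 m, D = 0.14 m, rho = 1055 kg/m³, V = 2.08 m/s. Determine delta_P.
Formula: \Delta P = f \frac{L}{D} \frac{\rho V^2}{2}
delta_P = 0.02·(143/0.14)·0.5·1055·2.08²/1000 = 46.62 kPa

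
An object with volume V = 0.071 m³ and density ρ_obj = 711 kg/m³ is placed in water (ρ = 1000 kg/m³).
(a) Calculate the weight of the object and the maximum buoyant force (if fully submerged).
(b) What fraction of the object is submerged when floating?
(a) W=rho_obj*g*V=711*9.81*0.071=495.2 N; F_B(max)=rho*g*V=1000*9.81*0.071=696.5 N
(b) Floating fraction=rho_obj/rho=711/1000=0.711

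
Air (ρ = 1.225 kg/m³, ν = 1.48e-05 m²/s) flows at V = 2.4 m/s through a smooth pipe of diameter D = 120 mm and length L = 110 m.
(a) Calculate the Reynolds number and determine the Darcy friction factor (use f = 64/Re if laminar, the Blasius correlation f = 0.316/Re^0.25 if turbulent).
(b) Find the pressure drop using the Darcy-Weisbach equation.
(a) Re = V·D/ν = 2.4·0.12/1.48e-05 = 19459 → turbulent (Re > 4000); f = 0.316/Re^0.25 = 0.316/19459^0.25 = 0.026755
(b) Darcy-Weisbach: ΔP = f·(L/D)·½ρV²/1000 = 0.026755·(110/0.120)·½·1.225·2.4²/1000 = 0.08653 kPa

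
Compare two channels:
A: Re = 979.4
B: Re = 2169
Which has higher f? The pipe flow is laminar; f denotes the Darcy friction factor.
f(A) = 0.06535, f(B) = 0.02951. Answer: A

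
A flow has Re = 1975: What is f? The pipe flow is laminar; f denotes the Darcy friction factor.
Formula: f = \frac{64}{Re}
f = 64/1975 = 0.03241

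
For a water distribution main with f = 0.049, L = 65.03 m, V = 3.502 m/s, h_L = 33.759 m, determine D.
Formula: h_L = f \frac{L}{D} \frac{V^2}{2g}
Substituting knowns: 33.759 = 0.049·(65.03/D)·3.502²/(2·9.81)
Solving for D: D = 0.049·65.03·3.502²/(2·9.81·33.759) = 0.059 m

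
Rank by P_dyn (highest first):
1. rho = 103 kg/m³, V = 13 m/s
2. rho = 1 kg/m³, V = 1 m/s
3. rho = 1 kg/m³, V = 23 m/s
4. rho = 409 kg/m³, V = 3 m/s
Case 1: P_dyn = 8.704 kPa
Case 2: P_dyn = 0.0005 kPa
Case 3: P_dyn = 0.2645 kPa
Case 4: P_dyn = 1.841 kPa
Ranking (highest first): 1, 4, 3, 2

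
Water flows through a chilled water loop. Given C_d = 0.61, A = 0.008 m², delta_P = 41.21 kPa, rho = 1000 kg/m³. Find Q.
Formula: Q = C_d A \sqrt{\frac{2 \Delta P}{\rho}}
Q = 0.61·0.008·√(2·(41.21·1000)/1000)·1000 = 44.3 L/s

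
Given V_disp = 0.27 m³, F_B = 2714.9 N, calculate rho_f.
Formula: F_B = \rho_f g V_{disp}
Substituting knowns: 2714.9 = rho_f·9.81·0.27
Solving for rho_f: rho_f = 2714.9/(9.81·0.27) = 1025 kg/m³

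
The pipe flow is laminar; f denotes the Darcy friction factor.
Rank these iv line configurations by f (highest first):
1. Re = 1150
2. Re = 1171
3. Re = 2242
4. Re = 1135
Case 1: f = 0.05565
Case 2: f = 0.05465
Case 3: f = 0.02855
Case 4: f = 0.05639
Ranking (highest first): 4, 1, 2, 3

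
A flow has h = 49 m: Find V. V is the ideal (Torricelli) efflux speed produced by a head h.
Formula: V = \sqrt{2 g h}
V = √(2·9.81·49) = 31.01 m/s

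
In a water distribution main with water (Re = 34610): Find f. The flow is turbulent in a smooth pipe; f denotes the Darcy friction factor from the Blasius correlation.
Formula: f = \frac{0.316}{Re^{0.25}}
f = 0.316/34610^0.25 = 0.02317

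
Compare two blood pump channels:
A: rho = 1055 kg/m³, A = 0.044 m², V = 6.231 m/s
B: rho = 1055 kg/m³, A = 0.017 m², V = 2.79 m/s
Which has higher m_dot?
m_dot(A) = 289.2 kg/s, m_dot(B) = 50.04 kg/s. Answer: A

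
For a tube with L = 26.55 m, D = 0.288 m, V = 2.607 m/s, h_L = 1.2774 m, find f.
Formula: h_L = f \frac{L}{D} \frac{V^2}{2g}
Substituting knowns: 1.2774 = f·(26.55/0.288)·2.607²/(2·9.81)
Solving for f: f = 1.2774·2·9.81/((26.55/0.288)·2.607²) = 0.04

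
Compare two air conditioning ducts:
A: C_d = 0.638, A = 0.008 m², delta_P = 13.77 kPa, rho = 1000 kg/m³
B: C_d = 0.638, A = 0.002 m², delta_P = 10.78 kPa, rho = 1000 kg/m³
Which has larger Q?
Q(A) = 26.79 L/s, Q(B) = 5.925 L/s. Answer: A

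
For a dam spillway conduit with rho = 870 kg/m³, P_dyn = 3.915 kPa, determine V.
Formula: P_{dyn} = \frac{1}{2} \rho V^2
Substituting knowns: 3.915 = 0.5·870·V²/1000
Solving for V: V = √(2·(3.915·1000)/870) = 3 m/s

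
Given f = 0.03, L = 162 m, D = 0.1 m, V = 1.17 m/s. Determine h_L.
Formula: h_L = f \frac{L}{D} \frac{V^2}{2g}
h_L = 0.03·(162/0.1)·1.17²/(2·9.81) = 3.391 m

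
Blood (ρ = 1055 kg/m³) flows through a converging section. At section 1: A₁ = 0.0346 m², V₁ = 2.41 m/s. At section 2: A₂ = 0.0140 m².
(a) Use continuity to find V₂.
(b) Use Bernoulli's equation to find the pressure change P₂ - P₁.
(a) Continuity: A₁V₁=A₂V₂ -> V₂=A₁V₁/A₂=0.0346*2.41/0.0140=5.96 m/s
(b) Bernoulli: P₂-P₁=0.5*rho*(V₁^2-V₂^2)/1000=0.5*1055*(2.41^2-5.96^2)/1000=-15.67 kPa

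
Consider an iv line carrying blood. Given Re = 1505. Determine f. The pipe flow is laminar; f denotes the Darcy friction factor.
Formula: f = \frac{64}{Re}
f = 64/1505 = 0.04252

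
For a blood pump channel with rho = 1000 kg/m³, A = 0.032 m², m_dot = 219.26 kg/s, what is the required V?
Formula: \dot{m} = \rho A V
Substituting knowns: 219.26 = 1000·0.032·V
Solving for V: V = 219.26/(1000·0.032) = 6.852 m/s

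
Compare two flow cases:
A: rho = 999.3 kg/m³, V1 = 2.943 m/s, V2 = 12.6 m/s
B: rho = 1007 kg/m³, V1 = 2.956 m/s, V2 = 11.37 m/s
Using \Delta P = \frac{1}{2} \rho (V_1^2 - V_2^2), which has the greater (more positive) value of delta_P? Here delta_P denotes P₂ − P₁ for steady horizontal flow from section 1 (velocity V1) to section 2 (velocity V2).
delta_P(A) = -75 kPa, delta_P(B) = -60.69 kPa. Answer: B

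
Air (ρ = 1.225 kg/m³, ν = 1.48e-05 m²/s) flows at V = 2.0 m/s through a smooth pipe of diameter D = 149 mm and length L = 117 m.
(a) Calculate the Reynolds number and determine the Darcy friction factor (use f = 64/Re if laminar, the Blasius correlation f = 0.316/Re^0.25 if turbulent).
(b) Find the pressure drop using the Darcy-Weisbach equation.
(a) Re = V·D/ν = 2.0·0.149/1.48e-05 = 20135 → turbulent (Re > 4000); f = 0.316/Re^0.25 = 0.316/20135^0.25 = 0.026528
(b) Darcy-Weisbach: ΔP = f·(L/D)·½ρV²/1000 = 0.026528·(117/0.149)·½·1.225·2.0²/1000 = 0.05104 kPa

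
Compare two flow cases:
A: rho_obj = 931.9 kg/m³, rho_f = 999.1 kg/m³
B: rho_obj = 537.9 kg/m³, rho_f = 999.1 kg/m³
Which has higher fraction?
fraction(A) = 0.9327, fraction(B) = 0.5384. Answer: A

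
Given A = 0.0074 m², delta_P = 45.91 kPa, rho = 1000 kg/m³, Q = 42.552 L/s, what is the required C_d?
Formula: Q = C_d A \sqrt{\frac{2 \Delta P}{\rho}}
Substituting knowns: 42.552 = C_d·0.0074·√(2·(45.91·1000)/1000)·1000
Solving for C_d: C_d = (42.552/1000)/(0.0074·√(2·(45.91·1000)/1000)) = 0.6001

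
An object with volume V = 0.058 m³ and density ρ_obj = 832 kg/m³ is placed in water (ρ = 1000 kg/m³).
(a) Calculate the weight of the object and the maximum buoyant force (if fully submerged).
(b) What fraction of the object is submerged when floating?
(a) W=rho_obj*g*V=832*9.81*0.058=473.4 N; F_B(max)=rho*g*V=1000*9.81*0.058=569.0 N
(b) Floating fraction=rho_obj/rho=832/1000=0.832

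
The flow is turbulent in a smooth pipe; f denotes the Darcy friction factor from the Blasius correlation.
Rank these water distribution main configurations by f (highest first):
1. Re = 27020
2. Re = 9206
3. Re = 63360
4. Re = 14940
Case 1: f = 0.02465
Case 2: f = 0.03226
Case 3: f = 0.01992
Case 4: f = 0.02858
Ranking (highest first): 2, 4, 1, 3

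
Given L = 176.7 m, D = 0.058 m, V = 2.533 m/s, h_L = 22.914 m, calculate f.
Formula: h_L = f \frac{L}{D} \frac{V^2}{2g}
Substituting knowns: 22.914 = f·(176.7/0.058)·2.533²/(2·9.81)
Solving for f: f = 22.914·2·9.81/((176.7/0.058)·2.533²) = 0.023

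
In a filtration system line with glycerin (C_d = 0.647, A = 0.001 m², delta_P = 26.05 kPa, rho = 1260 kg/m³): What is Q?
Formula: Q = C_d A \sqrt{\frac{2 \Delta P}{\rho}}
Q = 0.647·0.001·√(2·(26.05·1000)/1260)·1000 = 4.16 L/s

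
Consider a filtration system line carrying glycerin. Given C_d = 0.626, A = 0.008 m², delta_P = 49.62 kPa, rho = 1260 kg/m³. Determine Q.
Formula: Q = C_d A \sqrt{\frac{2 \Delta P}{\rho}}
Q = 0.626·0.008·√(2·(49.62·1000)/1260)·1000 = 44.44 L/s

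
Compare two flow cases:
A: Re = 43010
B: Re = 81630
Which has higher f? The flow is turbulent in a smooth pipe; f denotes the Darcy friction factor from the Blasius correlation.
f(A) = 0.02194, f(B) = 0.01869. Answer: A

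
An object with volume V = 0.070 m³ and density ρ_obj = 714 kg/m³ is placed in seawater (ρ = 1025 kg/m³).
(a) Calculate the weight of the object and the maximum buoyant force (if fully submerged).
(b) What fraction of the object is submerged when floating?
(a) W=rho_obj*g*V=714*9.81*0.070=490.3 N; F_B(max)=rho*g*V=1025*9.81*0.070=703.9 N
(b) Floating fraction=rho_obj/rho=714/1025=0.697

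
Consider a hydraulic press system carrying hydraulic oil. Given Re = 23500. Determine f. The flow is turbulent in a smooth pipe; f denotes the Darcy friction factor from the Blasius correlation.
Formula: f = \frac{0.316}{Re^{0.25}}
f = 0.316/23500^0.25 = 0.02552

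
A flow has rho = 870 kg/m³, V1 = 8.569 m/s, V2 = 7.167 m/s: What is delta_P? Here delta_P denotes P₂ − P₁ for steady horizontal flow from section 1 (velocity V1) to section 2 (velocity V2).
Formula: \Delta P = \frac{1}{2} \rho (V_1^2 - V_2^2)
delta_P = 0.5·870·(8.569² − 7.167²)/1000 = 9.597 kPa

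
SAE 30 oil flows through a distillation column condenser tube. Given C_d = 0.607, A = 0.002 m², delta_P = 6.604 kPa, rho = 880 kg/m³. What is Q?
Formula: Q = C_d A \sqrt{\frac{2 \Delta P}{\rho}}
Q = 0.607·0.002·√(2·(6.604·1000)/880)·1000 = 4.703 L/s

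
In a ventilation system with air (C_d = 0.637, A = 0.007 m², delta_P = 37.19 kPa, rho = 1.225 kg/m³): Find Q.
Formula: Q = C_d A \sqrt{\frac{2 \Delta P}{\rho}}
Q = 0.637·0.007·√(2·(37.19·1000)/1.225)·1000 = 1099 L/s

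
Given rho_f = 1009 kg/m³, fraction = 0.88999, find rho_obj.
Formula: f_{sub} = \frac{\rho_{obj}}{\rho_f}
Substituting knowns: 0.88999 = rho_obj/1009
Solving for rho_obj: rho_obj = 0.88999·1009 = 898 kg/m³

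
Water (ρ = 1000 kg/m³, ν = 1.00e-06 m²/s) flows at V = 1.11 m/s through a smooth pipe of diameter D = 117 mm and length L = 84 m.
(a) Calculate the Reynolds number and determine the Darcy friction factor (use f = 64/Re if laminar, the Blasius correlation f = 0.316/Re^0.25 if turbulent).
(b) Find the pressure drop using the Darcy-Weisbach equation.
(a) Re = V·D/ν = 1.11·0.117/1.00e-06 = 129870 → turbulent (Re > 4000); f = 0.316/Re^0.25 = 0.316/129870^0.25 = 0.016646 (Blasius is strictly valid for Re ≲ 1e5; used here as the smooth-pipe estimate the problem specifies)
(b) Darcy-Weisbach: ΔP = f·(L/D)·½ρV²/1000 = 0.016646·(84/0.117)·½·1000·1.11²/1000 = 7.362 kPa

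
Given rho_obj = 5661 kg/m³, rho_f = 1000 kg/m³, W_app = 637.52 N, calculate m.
Formula: W_{app} = mg\left(1 - \frac{\rho_f}{\rho_{obj}}\right)
Substituting knowns: 637.52 = m·9.81·(1 − 1000/5661)
Solving for m: m = 637.52/(9.81·(1 − 1000/5661)) = 78.93 kg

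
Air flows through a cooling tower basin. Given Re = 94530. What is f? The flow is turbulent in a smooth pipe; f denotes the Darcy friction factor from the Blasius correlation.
Formula: f = \frac{0.316}{Re^{0.25}}
f = 0.316/94530^0.25 = 0.01802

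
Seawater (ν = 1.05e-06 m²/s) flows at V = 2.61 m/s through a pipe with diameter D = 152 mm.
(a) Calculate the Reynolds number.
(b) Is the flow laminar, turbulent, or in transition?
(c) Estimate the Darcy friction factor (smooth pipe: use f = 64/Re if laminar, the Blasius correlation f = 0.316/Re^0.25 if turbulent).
(a) Re = V·D/ν = 2.61·0.152/1.05e-06 = 377830
(b) Flow regime: turbulent (Re > 4000)
(c) Friction factor: f = 0.316/Re^0.25 = 0.316/377830^0.25 = 0.01275 (Blasius is strictly valid for Re ≲ 1e5; used here as the smooth-pipe estimate the problem specifies)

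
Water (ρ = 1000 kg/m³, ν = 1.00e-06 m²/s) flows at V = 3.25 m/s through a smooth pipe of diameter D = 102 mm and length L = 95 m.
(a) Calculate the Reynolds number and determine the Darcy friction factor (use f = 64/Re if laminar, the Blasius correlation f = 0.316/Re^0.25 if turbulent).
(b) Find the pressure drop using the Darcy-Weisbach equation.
(a) Re = V·D/ν = 3.25·0.102/1.00e-06 = 331500 → turbulent (Re > 4000); f = 0.316/Re^0.25 = 0.316/331500^0.25 = 0.013169 (Blasius is strictly valid for Re ≲ 1e5; used here as the smooth-pipe estimate the problem specifies)
(b) Darcy-Weisbach: ΔP = f·(L/D)·½ρV²/1000 = 0.013169·(95/0.102)·½·1000·3.25²/1000 = 64.78 kPa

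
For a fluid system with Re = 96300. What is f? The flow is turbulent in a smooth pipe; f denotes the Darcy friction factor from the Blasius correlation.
Formula: f = \frac{0.316}{Re^{0.25}}
f = 0.316/96300^0.25 = 0.01794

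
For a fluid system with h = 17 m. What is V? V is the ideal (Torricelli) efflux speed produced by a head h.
Formula: V = \sqrt{2 g h}
V = √(2·9.81·17) = 18.26 m/s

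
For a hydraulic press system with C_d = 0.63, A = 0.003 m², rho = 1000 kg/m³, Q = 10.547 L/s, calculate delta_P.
Formula: Q = C_d A \sqrt{\frac{2 \Delta P}{\rho}}
Substituting knowns: 10.547 = 0.63·0.003·√(2·(delta_P·1000)/1000)·1000
Solving for delta_P: delta_P = ((10.547/1000)/(0.63·0.003))²·1000/2/1000 = 15.57 kPa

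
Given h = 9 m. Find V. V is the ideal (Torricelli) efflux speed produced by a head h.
Formula: V = \sqrt{2 g h}
V = √(2·9.81·9) = 13.29 m/s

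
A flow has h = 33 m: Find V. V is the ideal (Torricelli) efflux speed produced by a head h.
Formula: V = \sqrt{2 g h}
V = √(2·9.81·33) = 25.45 m/s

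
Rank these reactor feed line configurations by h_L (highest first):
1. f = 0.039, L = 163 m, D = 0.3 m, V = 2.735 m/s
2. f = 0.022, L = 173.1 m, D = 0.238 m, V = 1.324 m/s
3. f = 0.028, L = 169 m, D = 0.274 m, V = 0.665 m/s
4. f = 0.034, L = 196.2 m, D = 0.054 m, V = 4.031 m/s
Case 1: h_L = 8.079 m
Case 2: h_L = 1.43 m
Case 3: h_L = 0.3893 m
Case 4: h_L = 102.3 m
Ranking (highest first): 4, 1, 2, 3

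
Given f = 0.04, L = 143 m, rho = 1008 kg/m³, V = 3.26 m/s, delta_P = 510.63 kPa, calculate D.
Formula: \Delta P = f \frac{L}{D} \frac{\rho V^2}{2}
Substituting knowns: 510.63 = 0.04·(143/D)·0.5·1008·3.26²/1000
Solving for D: D = 0.04·143·0.5·1008·3.26²/(510.63·1000) = 0.06 m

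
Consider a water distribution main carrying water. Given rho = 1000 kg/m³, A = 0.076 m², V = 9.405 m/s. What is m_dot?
Formula: \dot{m} = \rho A V
m_dot = 1000·0.076·9.405 = 714.8 kg/s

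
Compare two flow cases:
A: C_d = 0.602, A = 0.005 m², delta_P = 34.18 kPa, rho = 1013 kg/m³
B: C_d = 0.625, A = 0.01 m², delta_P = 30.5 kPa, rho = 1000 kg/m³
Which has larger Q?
Q(A) = 24.73 L/s, Q(B) = 48.81 L/s. Answer: B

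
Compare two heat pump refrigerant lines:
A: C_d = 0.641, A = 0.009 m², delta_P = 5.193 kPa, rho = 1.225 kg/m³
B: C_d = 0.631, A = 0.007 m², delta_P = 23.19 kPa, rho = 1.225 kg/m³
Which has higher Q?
Q(A) = 531.2 L/s, Q(B) = 859.5 L/s. Answer: B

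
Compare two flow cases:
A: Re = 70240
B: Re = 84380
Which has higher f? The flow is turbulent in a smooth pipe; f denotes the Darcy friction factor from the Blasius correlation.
f(A) = 0.01941, f(B) = 0.01854. Answer: A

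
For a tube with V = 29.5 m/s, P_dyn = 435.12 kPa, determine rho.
Formula: P_{dyn} = \frac{1}{2} \rho V^2
Substituting knowns: 435.12 = 0.5·rho·29.5²/1000
Solving for rho: rho = 2·(435.12·1000)/29.5² = 1000 kg/m³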